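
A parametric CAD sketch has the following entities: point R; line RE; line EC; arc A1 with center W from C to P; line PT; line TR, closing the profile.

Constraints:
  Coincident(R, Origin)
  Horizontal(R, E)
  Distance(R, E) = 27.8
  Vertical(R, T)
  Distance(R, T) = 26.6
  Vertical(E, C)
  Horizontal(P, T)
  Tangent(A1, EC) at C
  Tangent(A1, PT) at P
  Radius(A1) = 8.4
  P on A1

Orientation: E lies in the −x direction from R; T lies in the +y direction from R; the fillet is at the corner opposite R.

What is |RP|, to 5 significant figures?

32.923

R is at the origin; RE is horizontal with |RE| = 27.8 and E on the −x side, so E = (-27.800, 0.0000). R and T share the same x with |RT| = 26.6 and T on the +y side, so T = (0.0000, 26.600). The virtual corner opposite R is at (-27.800, 26.600). Since A1 is tangent to EC there, WC ⟂ EC and tangency of A1 to PT means the radius WP is perpendicular to PT, with radius 8.4, so the center W sits 8.4 in from both sides at W = (-19.400, 18.200). That places the tangent points at C = (-27.800, 18.200) on EC and P = (-19.400, 26.600) on PT. Then |RP| = |P − R| = 32.923.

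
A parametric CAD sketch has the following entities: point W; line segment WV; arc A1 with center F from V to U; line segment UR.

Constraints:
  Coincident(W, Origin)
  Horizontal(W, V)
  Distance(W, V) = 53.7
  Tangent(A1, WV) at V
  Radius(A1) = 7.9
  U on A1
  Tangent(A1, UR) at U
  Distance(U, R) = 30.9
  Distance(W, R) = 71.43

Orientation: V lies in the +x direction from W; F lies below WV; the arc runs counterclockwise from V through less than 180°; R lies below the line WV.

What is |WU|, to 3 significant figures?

47.9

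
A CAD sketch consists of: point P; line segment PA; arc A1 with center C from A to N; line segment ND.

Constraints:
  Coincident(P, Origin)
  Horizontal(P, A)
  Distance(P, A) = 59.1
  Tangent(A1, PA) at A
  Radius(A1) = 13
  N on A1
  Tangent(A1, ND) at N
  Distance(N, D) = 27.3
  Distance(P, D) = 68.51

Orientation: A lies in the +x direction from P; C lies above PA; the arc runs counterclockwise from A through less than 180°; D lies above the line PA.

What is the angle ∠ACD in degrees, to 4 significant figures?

169.4°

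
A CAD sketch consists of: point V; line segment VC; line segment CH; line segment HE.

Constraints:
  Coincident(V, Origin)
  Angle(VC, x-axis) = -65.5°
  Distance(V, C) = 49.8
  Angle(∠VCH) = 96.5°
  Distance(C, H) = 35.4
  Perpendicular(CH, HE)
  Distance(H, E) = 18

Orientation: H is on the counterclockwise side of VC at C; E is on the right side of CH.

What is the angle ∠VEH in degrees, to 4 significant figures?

31.31°

∠VCH = 96.5°, so CH runs at -65.5° + (180° − 96.5°) = 18.00° from the x-axis; with |CH| = 35.4, H = C + 35.4·(cos 18.00°, sin 18.00°) = (54.32, -34.38). CH ⟂ HE; with |HE| = 18.0 on the right of CH, E = H + 18.0·(0.3090, -0.9511) = (59.88, -51.50). Then cos ∠VEH = EV·EH / (|EV||EH|), giving 31.31°.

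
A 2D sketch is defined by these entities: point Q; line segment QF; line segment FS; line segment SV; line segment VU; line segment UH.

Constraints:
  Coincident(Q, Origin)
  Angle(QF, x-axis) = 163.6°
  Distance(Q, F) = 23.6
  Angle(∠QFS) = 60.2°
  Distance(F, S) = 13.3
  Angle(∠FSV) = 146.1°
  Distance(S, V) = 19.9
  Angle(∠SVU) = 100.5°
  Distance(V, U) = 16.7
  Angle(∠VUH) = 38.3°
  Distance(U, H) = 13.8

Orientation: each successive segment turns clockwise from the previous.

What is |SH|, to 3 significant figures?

14.5

∠SVU = 100.5° gives VU at -69.6° from the x-axis; with |VU| = 16.7, U = (12.4, 3.64). ∠VUH = 38.3° gives UH at 149° from the x-axis; with |UH| = 13.8, H = (0.593, 10.8). Then |SH| = |H − S| = 14.5.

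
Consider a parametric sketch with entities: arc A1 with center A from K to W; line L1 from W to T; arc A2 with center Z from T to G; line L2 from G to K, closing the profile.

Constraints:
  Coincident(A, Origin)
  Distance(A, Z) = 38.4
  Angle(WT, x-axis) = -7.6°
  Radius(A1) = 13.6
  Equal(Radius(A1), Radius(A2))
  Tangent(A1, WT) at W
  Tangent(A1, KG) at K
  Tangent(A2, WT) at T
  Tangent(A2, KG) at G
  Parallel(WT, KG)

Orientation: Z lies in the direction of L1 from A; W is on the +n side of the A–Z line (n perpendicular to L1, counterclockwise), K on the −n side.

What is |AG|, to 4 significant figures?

40.74

The slot axis is L1's direction at -7.6°, so u = (cos -7.6°, sin -7.6°) = (0.9912, -0.1323) and n = (−sin -7.6°, cos -7.6°) = (0.1323, 0.9912). A is at the origin and Z lies 38.4 along u from A, so Z = 38.4·u = (38.06, -5.079). Tangency of A1 to both parallel lines with radius 13.6 puts W and K at A ± 13.6·n: W = (1.799, 13.48), K = (-1.799, -13.48). Equal radii place T and G the same way about Z: T = Z + 13.6·n = (39.86, 8.402), G = Z − 13.6·n = (36.26, -18.56). Then |AG| = |G − A| = 40.74.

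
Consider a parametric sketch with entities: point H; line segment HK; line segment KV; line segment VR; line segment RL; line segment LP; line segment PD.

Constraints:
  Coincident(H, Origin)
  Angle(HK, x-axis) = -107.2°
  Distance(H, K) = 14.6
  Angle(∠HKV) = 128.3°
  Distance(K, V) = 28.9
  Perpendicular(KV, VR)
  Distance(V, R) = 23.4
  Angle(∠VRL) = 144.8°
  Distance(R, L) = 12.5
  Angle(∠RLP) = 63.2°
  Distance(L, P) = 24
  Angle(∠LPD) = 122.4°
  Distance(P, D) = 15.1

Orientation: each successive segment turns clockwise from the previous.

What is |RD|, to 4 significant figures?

26.50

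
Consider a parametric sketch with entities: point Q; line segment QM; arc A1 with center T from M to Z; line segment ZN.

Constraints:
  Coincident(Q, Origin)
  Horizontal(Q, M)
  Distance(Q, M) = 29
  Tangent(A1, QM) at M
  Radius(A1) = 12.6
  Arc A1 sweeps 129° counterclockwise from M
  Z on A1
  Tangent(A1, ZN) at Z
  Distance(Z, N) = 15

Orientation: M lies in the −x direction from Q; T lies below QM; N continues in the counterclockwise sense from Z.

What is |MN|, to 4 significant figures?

32.19

On A1, M sits at bearing 90° from T; a 129° counterclockwise sweep puts Z at bearing 219°, so Z = T + 12.6·(cos 219°, sin 219°) = (-38.79, -20.53). A1 meets ZN tangentially, so TZ is at right angles to ZN, so ZN runs along (−sin 219°, cos 219°); with |ZN| = 15.0, N = (-29.35, -32.19). Then |MN| = |N − M| = 32.19.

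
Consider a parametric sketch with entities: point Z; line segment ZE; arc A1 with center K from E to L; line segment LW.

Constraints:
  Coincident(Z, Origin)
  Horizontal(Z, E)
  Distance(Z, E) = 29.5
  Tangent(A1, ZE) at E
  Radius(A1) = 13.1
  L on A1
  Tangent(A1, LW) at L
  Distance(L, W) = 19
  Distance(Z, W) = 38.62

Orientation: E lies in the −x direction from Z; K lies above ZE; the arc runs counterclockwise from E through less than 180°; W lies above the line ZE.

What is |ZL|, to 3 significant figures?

22.2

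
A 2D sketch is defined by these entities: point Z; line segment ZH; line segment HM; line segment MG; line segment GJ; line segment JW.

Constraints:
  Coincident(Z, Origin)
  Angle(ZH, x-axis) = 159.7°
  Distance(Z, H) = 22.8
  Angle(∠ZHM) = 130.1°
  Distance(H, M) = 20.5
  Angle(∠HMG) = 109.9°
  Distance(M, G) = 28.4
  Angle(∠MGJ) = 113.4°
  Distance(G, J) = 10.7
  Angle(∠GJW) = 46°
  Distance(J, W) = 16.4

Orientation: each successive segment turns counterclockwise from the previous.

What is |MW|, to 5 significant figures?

17.766

Z is at the origin; ZH runs at 159.7° with length 22.8, so H = (-21.384, 7.9101). ∠ZHM = 130.1° gives HM at -150.40° from the x-axis; with |HM| = 20.5, M = (-39.209, -2.2157). ∠HMG = 109.9° gives MG at -80.300° from the x-axis; with |MG| = 28.4, G = (-34.423, -30.210). ∠MGJ = 113.4° gives GJ at -13.700° from the x-axis; with |GJ| = 10.7, J = (-24.028, -32.744). ∠GJW = 46.0° gives JW at 120.30° from the x-axis; with |JW| = 16.4, W = (-32.302, -18.584). Then |MW| = |W − M| = 17.766.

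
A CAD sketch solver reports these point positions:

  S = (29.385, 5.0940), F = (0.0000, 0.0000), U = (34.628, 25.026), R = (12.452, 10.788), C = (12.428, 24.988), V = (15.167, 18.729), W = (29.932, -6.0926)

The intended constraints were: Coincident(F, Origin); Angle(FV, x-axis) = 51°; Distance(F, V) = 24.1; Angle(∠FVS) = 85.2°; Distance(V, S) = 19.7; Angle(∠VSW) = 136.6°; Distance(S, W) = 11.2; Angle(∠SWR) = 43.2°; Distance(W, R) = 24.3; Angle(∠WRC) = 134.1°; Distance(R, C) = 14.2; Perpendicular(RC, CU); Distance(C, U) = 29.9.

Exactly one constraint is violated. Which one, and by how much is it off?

Distance(C, U) = 29.9 — off by 7.70.

F = (0.00, 0.00) ✓; FV at 51.00° ✓; |FV| = 24.10 ✓; ∠FVS = 85.20° ✓; |VS| = 19.70 ✓; ∠VSW = 136.6° ✓; |SW| = 11.20 ✓; ∠SWR = 43.20° ✓; |WR| = 24.30 ✓; ∠WRC = 134.1° ✓; |RC| = 14.20 ✓; ∠(RC, CU) = 90.00° ✓; |CU| = 22.20 ✗.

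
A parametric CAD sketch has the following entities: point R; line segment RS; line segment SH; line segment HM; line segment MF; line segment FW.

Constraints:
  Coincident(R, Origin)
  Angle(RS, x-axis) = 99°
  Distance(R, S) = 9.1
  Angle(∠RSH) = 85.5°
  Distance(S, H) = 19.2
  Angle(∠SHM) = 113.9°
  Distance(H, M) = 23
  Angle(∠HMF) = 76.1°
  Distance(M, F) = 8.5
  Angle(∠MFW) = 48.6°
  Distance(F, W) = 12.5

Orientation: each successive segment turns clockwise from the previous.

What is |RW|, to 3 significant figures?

26.1

∠HMF = 76.1° gives MF at -166° from the x-axis; with |MF| = 8.5, F = (20.4, -11.9). ∠MFW = 48.6° gives FW at 63.1° from the x-axis; with |FW| = 12.5, W = (26.1, -0.718). Then |RW| = |W − R| = 26.1.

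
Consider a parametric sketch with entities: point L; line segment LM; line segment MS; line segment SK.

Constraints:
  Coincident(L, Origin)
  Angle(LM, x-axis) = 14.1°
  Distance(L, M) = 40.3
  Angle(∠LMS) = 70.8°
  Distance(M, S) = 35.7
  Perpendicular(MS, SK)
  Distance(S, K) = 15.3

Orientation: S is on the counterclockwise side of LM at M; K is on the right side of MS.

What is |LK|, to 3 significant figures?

57.9

∠LMS = 70.8°, so MS runs at 14.1° + (180° − 70.8°) = 123° from the x-axis; with |MS| = 35.7, S = M + 35.7·(cos 123°, sin 123°) = (19.5, 39.7). The perpendicularity gives SK at right angles to MS; with |SK| = 15.3 on the right of MS, K = S + 15.3·(0.836, 0.549) = (32.3, 48.1). Then |LK| = |K − L| = 57.9.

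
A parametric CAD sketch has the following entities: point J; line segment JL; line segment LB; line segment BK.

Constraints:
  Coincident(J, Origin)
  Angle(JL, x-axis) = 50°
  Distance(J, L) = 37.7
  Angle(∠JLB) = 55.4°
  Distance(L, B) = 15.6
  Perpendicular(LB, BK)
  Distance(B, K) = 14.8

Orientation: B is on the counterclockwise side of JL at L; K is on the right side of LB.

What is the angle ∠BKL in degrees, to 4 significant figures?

46.51°

∠JLB = 55.4°, so LB runs at 50.0° + (180° − 55.4°) = 174.6° from the x-axis; with |LB| = 15.6, B = L + 15.6·(cos 174.6°, sin 174.6°) = (8.702, 30.35). LB is perpendicular to BK; with |BK| = 14.8 on the right of LB, K = B + 14.8·(0.09411, 0.9956) = (10.10, 45.08). Then cos ∠BKL = KB·KL / (|KB||KL|), giving 46.51°.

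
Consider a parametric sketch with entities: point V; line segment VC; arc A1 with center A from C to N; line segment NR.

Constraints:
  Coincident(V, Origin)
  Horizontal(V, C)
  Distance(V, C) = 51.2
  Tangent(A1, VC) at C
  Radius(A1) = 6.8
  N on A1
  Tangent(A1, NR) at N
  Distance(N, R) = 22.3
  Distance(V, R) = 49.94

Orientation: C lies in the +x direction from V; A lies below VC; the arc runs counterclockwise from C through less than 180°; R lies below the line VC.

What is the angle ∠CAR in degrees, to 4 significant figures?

155.1°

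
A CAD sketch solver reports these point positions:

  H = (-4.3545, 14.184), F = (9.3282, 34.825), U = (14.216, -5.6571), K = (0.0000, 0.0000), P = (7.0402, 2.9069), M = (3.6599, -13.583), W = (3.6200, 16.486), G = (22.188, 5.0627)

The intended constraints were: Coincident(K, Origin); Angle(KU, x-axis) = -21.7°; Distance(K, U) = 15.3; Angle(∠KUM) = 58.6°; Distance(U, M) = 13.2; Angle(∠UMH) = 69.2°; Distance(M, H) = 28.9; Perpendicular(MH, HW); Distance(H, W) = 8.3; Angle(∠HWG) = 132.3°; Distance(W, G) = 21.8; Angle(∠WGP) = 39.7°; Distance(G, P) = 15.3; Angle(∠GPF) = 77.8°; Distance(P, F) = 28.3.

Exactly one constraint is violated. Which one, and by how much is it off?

Distance(P, F) = 28.3 — off by 3.70.

K = (0.00, 0.00) ✓; KU at -21.70° ✓; |KU| = 15.30 ✓; ∠KUM = 58.60° ✓; |UM| = 13.20 ✓; ∠UMH = 69.20° ✓; |MH| = 28.90 ✓; ∠(MH, HW) = 90.00° ✓; |HW| = 8.300 ✓; ∠HWG = 132.3° ✓; |WG| = 21.80 ✓; ∠WGP = 39.70° ✓; |GP| = 15.30 ✓; ∠GPF = 77.80° ✓; |PF| = 32.00 ✗.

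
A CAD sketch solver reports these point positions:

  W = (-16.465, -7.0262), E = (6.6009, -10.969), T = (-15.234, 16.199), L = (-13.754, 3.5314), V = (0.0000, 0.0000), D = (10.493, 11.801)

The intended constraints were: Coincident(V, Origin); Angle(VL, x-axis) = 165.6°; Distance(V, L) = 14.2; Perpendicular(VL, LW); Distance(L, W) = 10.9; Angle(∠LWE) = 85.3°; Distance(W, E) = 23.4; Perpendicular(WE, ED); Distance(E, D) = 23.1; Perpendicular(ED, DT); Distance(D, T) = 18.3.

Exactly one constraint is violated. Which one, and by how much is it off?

Distance(D, T) = 18.3 — off by 7.80.

V = (0.00, 0.00) ✓; VL at 165.6° ✓; |VL| = 14.20 ✓; ∠(VL, LW) = 90.00° ✓; |LW| = 10.90 ✓; ∠LWE = 85.30° ✓; |WE| = 23.40 ✓; ∠(WE, ED) = 90.00° ✓; |ED| = 23.10 ✓; ∠(ED, DT) = 90.00° ✓; |DT| = 26.10 ✗.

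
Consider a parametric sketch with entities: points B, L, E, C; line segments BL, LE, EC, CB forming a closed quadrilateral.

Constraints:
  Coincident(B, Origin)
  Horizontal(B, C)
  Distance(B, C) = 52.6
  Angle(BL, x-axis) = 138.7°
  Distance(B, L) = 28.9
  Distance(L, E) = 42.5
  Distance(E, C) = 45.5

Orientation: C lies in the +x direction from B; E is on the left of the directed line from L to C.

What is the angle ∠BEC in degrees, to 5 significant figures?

79.182°

B is at the origin; B and C share the same y with |BC| = 52.6 and C in +x, so C = (52.6, 0). BL runs at 138.7° with |BL| = 28.9, so L = (-21.712, 19.074). E is determined by |LE| = 42.5 and |EC| = 45.5 together: it lies at the intersection of circle(L, 42.5) and circle(C, 45.5). With |LC| = 76.720, the foot of the radical line on LC is 36.640 from L and the perpendicular offset is √(42.5² − 36.640²) = 21.536. Taking the left-of-LC solution: E = (19.132, 30.824).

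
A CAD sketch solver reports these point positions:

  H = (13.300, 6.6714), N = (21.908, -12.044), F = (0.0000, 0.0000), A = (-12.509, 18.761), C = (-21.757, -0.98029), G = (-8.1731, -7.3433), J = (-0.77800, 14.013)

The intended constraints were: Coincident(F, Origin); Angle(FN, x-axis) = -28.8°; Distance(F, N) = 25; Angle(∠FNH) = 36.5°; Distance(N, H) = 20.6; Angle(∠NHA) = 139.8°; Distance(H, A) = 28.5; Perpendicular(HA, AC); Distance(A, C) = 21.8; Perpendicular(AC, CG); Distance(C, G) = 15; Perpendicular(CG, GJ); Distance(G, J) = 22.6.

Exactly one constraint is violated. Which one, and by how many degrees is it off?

Perpendicular(CG, GJ) — off by 6.00°.

F = (0.00, 0.00) ✓; FN at -28.80° ✓; |FN| = 25.00 ✓; ∠FNH = 36.50° ✓; |NH| = 20.60 ✓; ∠NHA = 139.8° ✓; |HA| = 28.50 ✓; ∠(HA, AC) = 90.00° ✓; |AC| = 21.80 ✓; ∠(AC, CG) = 90.00° ✓; |CG| = 15.00 ✓; ∠(CG, GJ) = 96.00° ✗; |GJ| = 22.60 ✓.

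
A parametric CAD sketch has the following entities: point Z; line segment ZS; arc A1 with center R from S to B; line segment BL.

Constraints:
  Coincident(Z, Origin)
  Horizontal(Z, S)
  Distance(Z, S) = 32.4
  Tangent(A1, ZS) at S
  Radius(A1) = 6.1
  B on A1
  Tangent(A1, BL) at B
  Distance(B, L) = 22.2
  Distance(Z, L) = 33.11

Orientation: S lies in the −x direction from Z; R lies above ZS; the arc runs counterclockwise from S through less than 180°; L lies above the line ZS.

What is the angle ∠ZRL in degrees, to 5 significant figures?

69.938°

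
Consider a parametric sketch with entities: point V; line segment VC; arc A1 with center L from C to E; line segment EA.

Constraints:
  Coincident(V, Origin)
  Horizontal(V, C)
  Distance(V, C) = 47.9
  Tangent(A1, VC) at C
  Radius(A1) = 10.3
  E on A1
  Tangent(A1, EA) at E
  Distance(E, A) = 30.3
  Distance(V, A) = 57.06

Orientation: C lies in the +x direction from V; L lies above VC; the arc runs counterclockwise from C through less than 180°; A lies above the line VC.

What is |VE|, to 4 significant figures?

58.68

V is at the origin; V and C share the same y with |VC| = 47.9 and C on the +x side, so C = (47.90, 0.000). Tangency of A1 to VC means the radius LC is perpendicular to VC, so L = C + (0, 10.3) = (47.90, 10.30). Since LE ⟂ EA (tangency), |LA| = √(10.3² + 30.3²) = 32.00 regardless of where E sits on A1. So A lies on both circle(V, 57.06) and circle(L, 32.00); the above-VC intersection is A = (39.50, 41.18). E is the foot of the tangent from A: E = (56.44, 16.06).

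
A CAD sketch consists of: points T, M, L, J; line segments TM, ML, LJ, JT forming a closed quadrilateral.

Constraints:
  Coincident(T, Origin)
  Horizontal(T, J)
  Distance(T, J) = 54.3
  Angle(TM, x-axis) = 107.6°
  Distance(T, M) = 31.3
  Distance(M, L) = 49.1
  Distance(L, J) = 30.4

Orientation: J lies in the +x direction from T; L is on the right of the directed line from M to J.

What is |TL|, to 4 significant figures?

25.09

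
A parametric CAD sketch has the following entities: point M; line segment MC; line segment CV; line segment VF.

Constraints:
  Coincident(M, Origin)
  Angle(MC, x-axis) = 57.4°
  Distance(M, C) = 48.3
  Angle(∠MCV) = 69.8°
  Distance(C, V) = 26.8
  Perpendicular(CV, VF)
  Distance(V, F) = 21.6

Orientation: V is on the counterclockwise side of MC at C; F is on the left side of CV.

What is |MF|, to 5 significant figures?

25.798

M is at the origin; MC runs at 57.4° with length 48.3, so C = 48.3·(cos 57.4°, sin 57.4°) = (26.023, 40.690). ∠MCV = 69.8°, so CV runs at 57.4° + (180° − 69.8°) = 167.60° from the x-axis; with |CV| = 26.8, V = C + 26.8·(cos 167.60°, sin 167.60°) = (-0.15219, 46.445). The perpendicularity gives VF at right angles to CV; with |VF| = 21.6 on the left of CV, F = V + 21.6·(-0.21474, -0.97667) = (-4.7905, 25.349). Then |MF| = |F − M| = 25.798.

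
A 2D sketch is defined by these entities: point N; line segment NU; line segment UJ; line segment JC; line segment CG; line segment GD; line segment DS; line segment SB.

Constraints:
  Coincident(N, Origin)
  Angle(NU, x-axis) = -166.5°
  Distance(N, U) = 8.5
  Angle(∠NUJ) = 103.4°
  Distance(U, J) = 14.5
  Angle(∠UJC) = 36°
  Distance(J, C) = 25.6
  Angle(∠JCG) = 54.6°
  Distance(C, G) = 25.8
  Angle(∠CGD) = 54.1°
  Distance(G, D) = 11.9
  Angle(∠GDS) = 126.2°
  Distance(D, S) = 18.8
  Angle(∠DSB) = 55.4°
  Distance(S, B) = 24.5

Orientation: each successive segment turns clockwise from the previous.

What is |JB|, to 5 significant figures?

31.385

∠GDS = 126.2° gives DS at 27.800° from the x-axis; with |DS| = 18.8, S = (3.4476, 7.9121). ∠DSB = 55.4° gives SB at -96.800° from the x-axis; with |SB| = 24.5, B = (0.54673, -16.416). Then |JB| = |B − J| = 31.385.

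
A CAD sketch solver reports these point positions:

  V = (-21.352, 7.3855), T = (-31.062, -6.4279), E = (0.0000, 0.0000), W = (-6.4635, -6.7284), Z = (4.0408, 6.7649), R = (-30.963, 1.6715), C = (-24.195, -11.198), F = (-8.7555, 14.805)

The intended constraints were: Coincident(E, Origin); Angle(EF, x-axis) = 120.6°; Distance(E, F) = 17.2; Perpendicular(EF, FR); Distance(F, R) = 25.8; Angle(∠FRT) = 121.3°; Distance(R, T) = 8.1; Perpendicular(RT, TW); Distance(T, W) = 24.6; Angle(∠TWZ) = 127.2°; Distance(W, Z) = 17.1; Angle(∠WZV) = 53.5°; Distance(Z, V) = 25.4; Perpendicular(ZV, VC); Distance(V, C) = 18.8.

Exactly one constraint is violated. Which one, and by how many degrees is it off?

Perpendicular(ZV, VC) — off by 7.30°.

E = (0.00, 0.00) ✓; EF at 120.6° ✓; |EF| = 17.20 ✓; ∠(EF, FR) = 90.00° ✓; |FR| = 25.80 ✓; ∠FRT = 121.3° ✓; |RT| = 8.100 ✓; ∠(RT, TW) = 90.00° ✓; |TW| = 24.60 ✓; ∠TWZ = 127.2° ✓; |WZ| = 17.10 ✓; ∠WZV = 53.50° ✓; |ZV| = 25.40 ✓; ∠(ZV, VC) = 82.70° ✗; |VC| = 18.80 ✓.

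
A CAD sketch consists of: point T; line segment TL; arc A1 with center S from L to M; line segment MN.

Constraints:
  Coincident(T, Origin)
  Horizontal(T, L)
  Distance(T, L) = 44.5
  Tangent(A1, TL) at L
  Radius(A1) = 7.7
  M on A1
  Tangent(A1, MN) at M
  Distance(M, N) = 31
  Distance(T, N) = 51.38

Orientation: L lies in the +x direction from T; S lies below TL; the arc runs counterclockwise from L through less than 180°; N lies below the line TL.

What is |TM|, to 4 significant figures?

37.51

Checks: |SM| = 7.700 ✓; ∠(SM, MN) = 90.00° ✓; |MN| = 31.00 ✓; |TN| = 51.38 ✓.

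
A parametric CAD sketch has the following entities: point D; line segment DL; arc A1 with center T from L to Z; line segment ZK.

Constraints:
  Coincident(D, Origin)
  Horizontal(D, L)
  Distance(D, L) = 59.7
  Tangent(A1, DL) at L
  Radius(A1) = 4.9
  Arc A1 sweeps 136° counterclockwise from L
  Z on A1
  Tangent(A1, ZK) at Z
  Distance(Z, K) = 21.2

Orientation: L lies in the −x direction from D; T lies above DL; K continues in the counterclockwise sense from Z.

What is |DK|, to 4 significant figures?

75.20

On A1, L sits at bearing -90° from T; a 136° counterclockwise sweep puts Z at bearing 46°, so Z = T + 4.9·(cos 46°, sin 46°) = (-56.30, 8.425). The tangent condition forces TZ to be normal to ZK, so ZK runs along (−sin 46°, cos 46°); with |ZK| = 21.2, K = (-71.55, 23.15). Then |DK| = |K − D| = 75.20.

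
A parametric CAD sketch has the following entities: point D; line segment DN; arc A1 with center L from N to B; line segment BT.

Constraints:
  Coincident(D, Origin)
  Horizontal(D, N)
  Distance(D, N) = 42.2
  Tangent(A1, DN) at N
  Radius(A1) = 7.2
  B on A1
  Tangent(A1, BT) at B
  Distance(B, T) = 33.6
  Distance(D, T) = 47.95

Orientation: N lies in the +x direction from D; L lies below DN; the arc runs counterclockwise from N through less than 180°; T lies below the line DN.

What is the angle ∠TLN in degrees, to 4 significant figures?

156.3°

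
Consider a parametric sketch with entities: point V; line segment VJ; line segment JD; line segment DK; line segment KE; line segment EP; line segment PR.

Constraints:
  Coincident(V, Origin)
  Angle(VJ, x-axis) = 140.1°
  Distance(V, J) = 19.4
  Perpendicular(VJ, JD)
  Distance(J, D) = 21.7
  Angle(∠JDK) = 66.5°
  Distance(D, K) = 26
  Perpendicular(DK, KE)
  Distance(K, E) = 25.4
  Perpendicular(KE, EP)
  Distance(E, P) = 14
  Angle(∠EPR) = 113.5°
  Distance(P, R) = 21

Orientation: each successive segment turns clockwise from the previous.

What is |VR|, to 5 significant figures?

23.599

KE is perpendicular to EP, so EP runs at 116.60°; with |EP| = 14.0, P = (-18.302, 6.9887). ∠EPR = 113.5° gives PR at 50.100° from the x-axis; with |PR| = 21.0, R = (-4.8315, 23.099). Then |VR| = |R − V| = 23.599.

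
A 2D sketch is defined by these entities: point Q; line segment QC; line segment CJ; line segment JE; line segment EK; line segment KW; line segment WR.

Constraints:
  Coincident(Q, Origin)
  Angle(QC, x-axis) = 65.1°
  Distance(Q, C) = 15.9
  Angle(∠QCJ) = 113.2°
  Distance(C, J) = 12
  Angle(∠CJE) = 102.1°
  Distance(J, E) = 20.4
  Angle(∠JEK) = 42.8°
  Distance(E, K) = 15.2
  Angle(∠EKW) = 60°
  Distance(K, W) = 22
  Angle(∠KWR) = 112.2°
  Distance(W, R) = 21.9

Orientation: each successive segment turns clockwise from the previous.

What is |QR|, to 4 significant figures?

46.16

∠EKW = 60.0° gives KW at 23.20° from the x-axis; with |KW| = 22.0, W = (30.42, 11.77). ∠KWR = 112.2° gives WR at -44.60° from the x-axis; with |WR| = 21.9, R = (46.02, -3.604). Then |QR| = |R − Q| = 46.16.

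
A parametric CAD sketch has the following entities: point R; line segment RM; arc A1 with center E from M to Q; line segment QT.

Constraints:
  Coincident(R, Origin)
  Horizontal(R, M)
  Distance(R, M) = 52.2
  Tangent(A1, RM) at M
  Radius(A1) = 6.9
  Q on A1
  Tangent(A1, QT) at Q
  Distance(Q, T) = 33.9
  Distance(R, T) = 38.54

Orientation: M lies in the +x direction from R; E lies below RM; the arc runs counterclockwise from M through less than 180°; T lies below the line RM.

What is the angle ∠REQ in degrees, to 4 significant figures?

31.48°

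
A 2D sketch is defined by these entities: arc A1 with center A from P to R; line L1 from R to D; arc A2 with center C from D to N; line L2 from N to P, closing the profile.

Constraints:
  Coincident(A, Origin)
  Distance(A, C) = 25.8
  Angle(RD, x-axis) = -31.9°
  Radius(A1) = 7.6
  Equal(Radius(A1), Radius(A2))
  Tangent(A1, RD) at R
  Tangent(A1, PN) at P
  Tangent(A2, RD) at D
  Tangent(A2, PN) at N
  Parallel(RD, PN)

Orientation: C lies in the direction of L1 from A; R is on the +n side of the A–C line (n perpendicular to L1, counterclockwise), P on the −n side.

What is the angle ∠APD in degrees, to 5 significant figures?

59.496°

The slot axis is L1's direction at -31.9°, so u = (cos -31.9°, sin -31.9°) = (0.84897, -0.52844) and n = (−sin -31.9°, cos -31.9°) = (0.52844, 0.84897). A is at the origin and C lies 25.8 along u from A, so C = 25.8·u = (21.903, -13.634). Tangency of A1 to both parallel lines with radius 7.6 puts R and P at A ± 7.6·n: R = (4.0161, 6.4522), P = (-4.0161, -6.4522). Equal radii place D and N the same way about C: D = C + 7.6·n = (25.920, -7.1815), N = C − 7.6·n = (17.887, -20.086). Then cos ∠APD = PA·PD / (|PA||PD|), giving 59.496°.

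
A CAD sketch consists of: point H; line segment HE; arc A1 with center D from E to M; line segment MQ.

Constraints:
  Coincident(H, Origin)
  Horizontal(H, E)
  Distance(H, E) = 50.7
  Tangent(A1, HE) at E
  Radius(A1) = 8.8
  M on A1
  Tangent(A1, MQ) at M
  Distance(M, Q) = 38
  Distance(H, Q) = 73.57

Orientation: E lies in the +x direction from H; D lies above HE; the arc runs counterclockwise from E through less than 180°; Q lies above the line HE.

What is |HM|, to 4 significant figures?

60.23

Checks: |DM| = 8.800 ✓; ∠(DM, MQ) = 90.00° ✓; |MQ| = 38.00 ✓; |HQ| = 73.57 ✓.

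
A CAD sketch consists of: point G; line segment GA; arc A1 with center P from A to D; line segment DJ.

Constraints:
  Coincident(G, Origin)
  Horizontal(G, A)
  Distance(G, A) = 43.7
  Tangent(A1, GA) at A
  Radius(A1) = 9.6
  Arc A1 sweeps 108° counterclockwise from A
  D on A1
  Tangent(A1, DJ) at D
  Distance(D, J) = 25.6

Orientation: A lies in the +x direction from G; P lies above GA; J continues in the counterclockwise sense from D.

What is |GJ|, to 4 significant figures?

58.14

G is at the origin; GA is horizontal with |GA| = 43.7 and A on the +x side, so A = (43.70, 0.000). Tangency of A1 to GA means the radius PA is perpendicular to GA, so P = A + (0, 9.6) = (43.70, 9.600). On A1, A sits at bearing -90° from P; a 108° counterclockwise sweep puts D at bearing 18°, so D = P + 9.6·(cos 18°, sin 18°) = (52.83, 12.57). Tangency of A1 to DJ means the radius PD is perpendicular to DJ, so DJ runs along (−sin 18°, cos 18°); with |DJ| = 25.6, J = (44.92, 36.91). Then |GJ| = |J − G| = 58.14.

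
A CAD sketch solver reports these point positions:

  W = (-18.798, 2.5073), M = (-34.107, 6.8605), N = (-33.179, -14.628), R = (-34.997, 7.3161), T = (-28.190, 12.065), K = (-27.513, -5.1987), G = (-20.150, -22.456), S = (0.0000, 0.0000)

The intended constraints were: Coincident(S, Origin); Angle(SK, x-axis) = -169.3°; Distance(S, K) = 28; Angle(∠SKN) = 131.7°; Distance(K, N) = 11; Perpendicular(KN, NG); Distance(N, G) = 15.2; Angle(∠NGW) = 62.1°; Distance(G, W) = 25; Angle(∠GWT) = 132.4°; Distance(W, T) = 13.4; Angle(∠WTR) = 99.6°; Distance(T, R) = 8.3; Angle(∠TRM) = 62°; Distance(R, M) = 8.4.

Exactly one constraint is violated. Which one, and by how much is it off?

Distance(R, M) = 8.4 — off by 7.40.

S = (0.00, 0.00) ✓; SK at -169.3° ✓; |SK| = 28.00 ✓; ∠SKN = 131.7° ✓; |KN| = 11.00 ✓; ∠(KN, NG) = 90.00° ✓; |NG| = 15.20 ✓; ∠NGW = 62.10° ✓; |GW| = 25.00 ✓; ∠GWT = 132.4° ✓; |WT| = 13.40 ✓; ∠WTR = 99.60° ✓; |TR| = 8.300 ✓; ∠TRM = 62.01° ✓; |RM| = 0.9998 ✗.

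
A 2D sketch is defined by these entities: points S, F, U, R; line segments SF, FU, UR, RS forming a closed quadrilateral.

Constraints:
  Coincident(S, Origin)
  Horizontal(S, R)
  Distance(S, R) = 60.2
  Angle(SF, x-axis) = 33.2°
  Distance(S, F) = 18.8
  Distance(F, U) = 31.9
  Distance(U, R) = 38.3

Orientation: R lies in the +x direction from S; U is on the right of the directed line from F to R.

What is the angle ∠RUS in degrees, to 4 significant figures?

113.9°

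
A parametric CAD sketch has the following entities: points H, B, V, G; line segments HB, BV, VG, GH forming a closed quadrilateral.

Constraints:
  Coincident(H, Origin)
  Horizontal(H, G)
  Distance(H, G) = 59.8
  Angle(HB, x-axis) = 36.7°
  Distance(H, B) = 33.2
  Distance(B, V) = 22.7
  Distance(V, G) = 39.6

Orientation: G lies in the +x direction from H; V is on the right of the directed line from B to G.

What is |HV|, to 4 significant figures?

20.34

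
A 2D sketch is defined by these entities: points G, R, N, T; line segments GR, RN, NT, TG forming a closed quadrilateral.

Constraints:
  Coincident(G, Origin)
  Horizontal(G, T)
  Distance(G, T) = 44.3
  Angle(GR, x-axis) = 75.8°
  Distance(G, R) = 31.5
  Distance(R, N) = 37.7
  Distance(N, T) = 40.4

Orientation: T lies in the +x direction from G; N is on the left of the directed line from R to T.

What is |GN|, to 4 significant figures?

59.82

G is at the origin; G and T share the same y with |GT| = 44.3 and T in +x, so T = (44.3, 0). GR runs at 75.8° with |GR| = 31.5, so R = (7.727, 30.54). N is determined by |RN| = 37.7 and |NT| = 40.4 together: it lies at the intersection of circle(R, 37.7) and circle(T, 40.4). With |RT| = 47.65, the foot of the radical line on RT is 21.61 from R and the perpendicular offset is √(37.7² − 21.61²) = 30.89. Taking the left-of-RT solution: N = (44.11, 40.40).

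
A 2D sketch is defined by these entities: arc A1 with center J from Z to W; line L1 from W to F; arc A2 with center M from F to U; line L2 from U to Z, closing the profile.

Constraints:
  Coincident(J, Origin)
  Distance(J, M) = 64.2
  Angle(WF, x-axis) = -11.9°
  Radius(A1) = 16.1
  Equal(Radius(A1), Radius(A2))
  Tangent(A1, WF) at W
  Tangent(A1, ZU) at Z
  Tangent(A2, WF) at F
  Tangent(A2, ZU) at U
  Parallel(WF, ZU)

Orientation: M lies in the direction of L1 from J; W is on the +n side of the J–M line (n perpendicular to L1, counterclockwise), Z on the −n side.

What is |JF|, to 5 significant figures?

66.188

Tangency of A1 to both parallel lines with radius 16.1 puts W and Z at J ± 16.1·n: W = (3.3199, 15.754), Z = (-3.3199, -15.754). Equal radii place F and U the same way about M: F = M + 16.1·n = (66.140, 2.5157), U = M − 16.1·n = (59.500, -28.992). Then |JF| = |F − J| = 66.188.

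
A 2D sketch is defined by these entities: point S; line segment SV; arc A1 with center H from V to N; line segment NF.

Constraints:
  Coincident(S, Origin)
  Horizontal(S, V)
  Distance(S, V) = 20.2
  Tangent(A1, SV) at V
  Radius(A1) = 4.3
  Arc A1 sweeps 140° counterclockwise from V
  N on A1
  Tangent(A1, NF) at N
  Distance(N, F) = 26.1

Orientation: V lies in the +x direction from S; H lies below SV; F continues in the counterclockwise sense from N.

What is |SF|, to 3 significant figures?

44.7

S is at the origin; SV is horizontal with |SV| = 20.2 and V on the +x side, so V = (20.2, 0.00). Since A1 is tangent to SV there, HV ⟂ SV, so H = V + (0, -4.3) = (20.2, -4.30). On A1, V sits at bearing 90° from H; a 140° counterclockwise sweep puts N at bearing 230°, so N = H + 4.3·(cos 230°, sin 230°) = (17.4, -7.59). A1 meets NF tangentially, so HN is at right angles to NF, so NF runs along (−sin 230°, cos 230°); with |NF| = 26.1, F = (37.4, -24.4). Then |SF| = |F − S| = 44.7.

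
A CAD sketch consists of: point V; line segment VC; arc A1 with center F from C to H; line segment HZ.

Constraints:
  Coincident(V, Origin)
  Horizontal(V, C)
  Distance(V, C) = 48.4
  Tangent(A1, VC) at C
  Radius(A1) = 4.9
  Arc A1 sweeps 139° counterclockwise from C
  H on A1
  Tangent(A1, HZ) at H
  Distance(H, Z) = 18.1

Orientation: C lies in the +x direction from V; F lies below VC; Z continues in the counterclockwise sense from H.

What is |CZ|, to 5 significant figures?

22.984

V is at the origin; VC is horizontal with |VC| = 48.4 and C on the +x side, so C = (48.400, 0.0000). The tangent condition forces FC to be normal to VC, so F = C + (0, -4.9) = (48.400, -4.9000). On A1, C sits at bearing 90° from F; a 139° counterclockwise sweep puts H at bearing 229°, so H = F + 4.9·(cos 229°, sin 229°) = (45.185, -8.5981). Tangency of A1 to HZ means the radius FH is perpendicular to HZ, so HZ runs along (−sin 229°, cos 229°); with |HZ| = 18.1, Z = (58.846, -20.473). Then |CZ| = |Z − C| = 22.984.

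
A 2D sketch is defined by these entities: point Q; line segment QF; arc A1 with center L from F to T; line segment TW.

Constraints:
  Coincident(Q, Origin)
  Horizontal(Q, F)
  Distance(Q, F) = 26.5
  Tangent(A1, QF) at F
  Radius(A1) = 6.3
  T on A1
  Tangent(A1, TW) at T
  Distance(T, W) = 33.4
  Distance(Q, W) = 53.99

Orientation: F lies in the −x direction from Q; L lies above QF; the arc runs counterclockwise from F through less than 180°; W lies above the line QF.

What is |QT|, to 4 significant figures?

23.13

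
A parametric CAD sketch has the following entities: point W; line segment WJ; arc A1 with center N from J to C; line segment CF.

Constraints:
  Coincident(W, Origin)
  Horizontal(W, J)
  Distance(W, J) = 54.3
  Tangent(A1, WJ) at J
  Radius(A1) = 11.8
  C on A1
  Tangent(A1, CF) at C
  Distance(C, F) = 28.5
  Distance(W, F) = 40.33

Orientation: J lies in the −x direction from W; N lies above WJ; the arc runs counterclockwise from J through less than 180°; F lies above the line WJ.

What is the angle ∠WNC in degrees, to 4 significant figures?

22.24°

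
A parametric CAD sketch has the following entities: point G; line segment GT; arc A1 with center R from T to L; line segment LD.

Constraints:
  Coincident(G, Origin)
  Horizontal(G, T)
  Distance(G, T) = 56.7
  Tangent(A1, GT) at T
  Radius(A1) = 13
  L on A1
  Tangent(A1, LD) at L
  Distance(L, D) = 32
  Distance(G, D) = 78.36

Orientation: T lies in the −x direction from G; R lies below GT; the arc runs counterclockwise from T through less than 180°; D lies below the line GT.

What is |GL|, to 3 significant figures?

71.2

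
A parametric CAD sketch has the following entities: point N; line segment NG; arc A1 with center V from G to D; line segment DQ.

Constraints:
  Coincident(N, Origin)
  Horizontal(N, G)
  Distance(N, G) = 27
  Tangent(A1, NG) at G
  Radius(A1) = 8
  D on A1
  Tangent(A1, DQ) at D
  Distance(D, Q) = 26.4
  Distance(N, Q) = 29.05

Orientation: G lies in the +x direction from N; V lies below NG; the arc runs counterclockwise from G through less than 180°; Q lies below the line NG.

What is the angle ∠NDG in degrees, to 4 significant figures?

136.0°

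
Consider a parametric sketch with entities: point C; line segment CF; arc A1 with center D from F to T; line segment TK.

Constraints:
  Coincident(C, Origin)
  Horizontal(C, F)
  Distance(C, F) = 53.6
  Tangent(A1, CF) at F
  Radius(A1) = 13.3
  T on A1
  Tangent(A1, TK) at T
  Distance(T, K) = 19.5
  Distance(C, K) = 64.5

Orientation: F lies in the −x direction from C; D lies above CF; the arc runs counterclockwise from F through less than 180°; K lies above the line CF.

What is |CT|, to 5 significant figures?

47.079

Checks: ∠(DF, FC) = 90.00° ✓; |DT| = 13.30 ✓; ∠(DT, TK) = 90.00° ✓; |TK| = 19.50 ✓; |CK| = 64.50 ✓.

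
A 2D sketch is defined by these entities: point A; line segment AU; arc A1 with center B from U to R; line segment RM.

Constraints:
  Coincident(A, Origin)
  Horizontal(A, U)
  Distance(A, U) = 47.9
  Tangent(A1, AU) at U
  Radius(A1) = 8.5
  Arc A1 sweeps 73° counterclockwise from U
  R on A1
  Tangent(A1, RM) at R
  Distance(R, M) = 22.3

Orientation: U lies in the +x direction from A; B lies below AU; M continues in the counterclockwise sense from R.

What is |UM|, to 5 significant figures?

31.017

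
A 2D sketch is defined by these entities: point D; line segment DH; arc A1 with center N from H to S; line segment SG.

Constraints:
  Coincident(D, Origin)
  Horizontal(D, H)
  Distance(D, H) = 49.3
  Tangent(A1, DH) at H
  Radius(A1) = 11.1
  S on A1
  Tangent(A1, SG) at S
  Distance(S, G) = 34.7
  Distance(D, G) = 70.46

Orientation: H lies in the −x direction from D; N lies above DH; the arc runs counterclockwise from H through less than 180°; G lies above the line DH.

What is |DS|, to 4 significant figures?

41.91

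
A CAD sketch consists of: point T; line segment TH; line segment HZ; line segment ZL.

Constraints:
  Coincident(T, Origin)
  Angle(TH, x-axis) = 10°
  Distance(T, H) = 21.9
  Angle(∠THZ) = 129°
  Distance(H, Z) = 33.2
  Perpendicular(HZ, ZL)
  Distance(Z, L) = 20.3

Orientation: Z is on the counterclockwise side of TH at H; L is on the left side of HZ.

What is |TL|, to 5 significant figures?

47.097

T is at the origin; TH runs at 10.0° with length 21.9, so H = 21.9·(cos 10.0°, sin 10.0°) = (21.567, 3.8029). ∠THZ = 129.0°, so HZ runs at 10.0° + (180° − 129.0°) = 61.000° from the x-axis; with |HZ| = 33.2, Z = H + 33.2·(cos 61.000°, sin 61.000°) = (37.663, 32.840). HZ is perpendicular to ZL; with |ZL| = 20.3 on the left of HZ, L = Z + 20.3·(-0.87462, 0.48481) = (19.908, 42.682). Then |TL| = |L − T| = 47.097.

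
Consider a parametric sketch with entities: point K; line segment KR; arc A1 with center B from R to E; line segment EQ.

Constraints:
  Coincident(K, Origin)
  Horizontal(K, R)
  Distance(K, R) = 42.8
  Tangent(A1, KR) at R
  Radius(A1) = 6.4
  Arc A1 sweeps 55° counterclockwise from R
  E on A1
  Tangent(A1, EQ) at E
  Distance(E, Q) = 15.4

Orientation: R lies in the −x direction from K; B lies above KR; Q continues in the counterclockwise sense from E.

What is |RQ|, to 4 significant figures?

20.82

K is at the origin; K and R share the same y with |KR| = 42.8 and R on the −x side, so R = (-42.80, 0.000). Tangency of A1 to KR means the radius BR is perpendicular to KR, so B = R + (0, 6.4) = (-42.80, 6.400). On A1, R sits at bearing -90° from B; a 55° counterclockwise sweep puts E at bearing -35°, so E = B + 6.4·(cos -35°, sin -35°) = (-37.56, 2.729). Since A1 is tangent to EQ there, BE ⟂ EQ, so EQ runs along (−sin -35°, cos -35°); with |EQ| = 15.4, Q = (-28.72, 15.34). Then |RQ| = |Q − R| = 20.82.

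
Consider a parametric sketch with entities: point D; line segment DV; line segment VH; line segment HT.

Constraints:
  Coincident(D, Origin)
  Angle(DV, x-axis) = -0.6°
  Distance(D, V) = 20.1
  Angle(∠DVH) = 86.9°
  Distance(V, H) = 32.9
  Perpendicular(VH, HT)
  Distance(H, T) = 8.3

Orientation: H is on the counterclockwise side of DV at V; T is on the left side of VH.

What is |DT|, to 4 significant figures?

33.92

D is at the origin; DV runs at -0.6° with length 20.1, so V = 20.1·(cos -0.6°, sin -0.6°) = (20.10, -0.2105). ∠DVH = 86.9°, so VH runs at -0.6° + (180° − 86.9°) = 92.50° from the x-axis; with |VH| = 32.9, H = V + 32.9·(cos 92.50°, sin 92.50°) = (18.66, 32.66). VH is perpendicular to HT; with |HT| = 8.3 on the left of VH, T = H + 8.3·(-0.9990, -0.04362) = (10.37, 32.30). Then |DT| = |T − D| = 33.92.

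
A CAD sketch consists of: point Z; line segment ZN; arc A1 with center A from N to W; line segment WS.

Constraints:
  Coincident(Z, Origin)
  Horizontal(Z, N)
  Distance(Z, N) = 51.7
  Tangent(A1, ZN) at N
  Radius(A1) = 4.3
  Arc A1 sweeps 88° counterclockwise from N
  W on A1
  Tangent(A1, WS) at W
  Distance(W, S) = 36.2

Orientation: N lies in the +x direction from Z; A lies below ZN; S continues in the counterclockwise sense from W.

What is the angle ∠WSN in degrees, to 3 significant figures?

5.85°

Z is at the origin; Z and N share the same y with |ZN| = 51.7 and N on the +x side, so N = (51.7, 0.00). The tangent condition forces AN to be normal to ZN, so A = N + (0, -4.3) = (51.7, -4.30). On A1, N sits at bearing 90° from A; an 88° counterclockwise sweep puts W at bearing 178°, so W = A + 4.3·(cos 178°, sin 178°) = (47.4, -4.15). Since A1 is tangent to WS there, AW ⟂ WS, so WS runs along (−sin 178°, cos 178°); with |WS| = 36.2, S = (46.1, -40.3). Then cos ∠WSN = SW·SN / (|SW||SN|), giving 5.85°.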